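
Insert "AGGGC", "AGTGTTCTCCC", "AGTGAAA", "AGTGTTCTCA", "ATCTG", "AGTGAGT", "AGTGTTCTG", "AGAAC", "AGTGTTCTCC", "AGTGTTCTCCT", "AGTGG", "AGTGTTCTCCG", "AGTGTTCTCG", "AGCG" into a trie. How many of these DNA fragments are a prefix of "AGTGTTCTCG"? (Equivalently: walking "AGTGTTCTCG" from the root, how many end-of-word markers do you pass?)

1

Walk "AGTGTTCTCG" from the root; an end-of-word marker is hit whenever a stored word is a prefix of "AGTGTTCTCG".
Prefixes of the query that are stored words: "AGTGTTCTCG"
Count: 1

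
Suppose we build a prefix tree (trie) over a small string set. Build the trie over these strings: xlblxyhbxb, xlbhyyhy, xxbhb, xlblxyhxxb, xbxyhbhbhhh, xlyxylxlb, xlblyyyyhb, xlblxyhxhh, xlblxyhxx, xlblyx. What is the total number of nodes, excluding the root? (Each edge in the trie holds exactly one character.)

Count nodes per top-level branch (shared prefixes stored once):
  'x'-branch (xbxyhbhbhhh, xlbhyyhy, xlblxyhbxb, xlblxyhxhh, xlblxyhxx, xlblxyhxxb, xlblyx, xlblyyyyhb, xlyxylxlb, xxbhb): 48 nodes
Sum: 48

48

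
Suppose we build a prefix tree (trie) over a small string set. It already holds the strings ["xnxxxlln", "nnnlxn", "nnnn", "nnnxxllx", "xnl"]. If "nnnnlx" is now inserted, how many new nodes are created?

2

"nnnn" is already a path in the trie; the remaining "lx" must be added.
So 6 − 4 = 2 new nodes.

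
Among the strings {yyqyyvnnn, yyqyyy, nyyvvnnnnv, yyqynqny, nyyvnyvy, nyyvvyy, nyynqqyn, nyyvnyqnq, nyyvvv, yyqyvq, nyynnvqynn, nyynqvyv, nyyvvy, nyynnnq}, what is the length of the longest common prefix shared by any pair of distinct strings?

6

Look for the deepest trie node that still has at least two words in its subtree.
e.g. "nyyvnyqnq" and "nyyvnyvy" share the prefix "nyyvny" of length 6; no pair shares a longer one.
Longest shared-prefix length: 6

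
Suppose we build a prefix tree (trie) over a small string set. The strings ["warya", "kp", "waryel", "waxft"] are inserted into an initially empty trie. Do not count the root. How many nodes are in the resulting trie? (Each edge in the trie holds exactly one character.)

12

Count nodes per top-level branch (shared prefixes stored once):
  'k'-branch (kp): 2 nodes
  'w'-branch (warya, waryel, waxft): 10 nodes
Sum: 12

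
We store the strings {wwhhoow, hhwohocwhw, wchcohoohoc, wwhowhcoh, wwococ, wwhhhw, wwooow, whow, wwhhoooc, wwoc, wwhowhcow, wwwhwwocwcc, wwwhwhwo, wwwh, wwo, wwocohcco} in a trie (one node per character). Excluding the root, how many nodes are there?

64

Insert word by word; a character creates a node only if that edge doesn't already exist:
  "wwhhoow" → 7 new (w, w, h, h, o, o, w)
  "hhwohocwhw" → 10 new (h, h, w, o, h, o, c, w, h, w)
  "wchcohoohoc" → prefix "w" already present; 10 new (c, h, c, o, h, o, o, h, o, c)
  "wwhowhcoh" → prefix "wwh" already present; 6 new (o, w, h, c, o, h)
  "wwococ" → prefix "ww" already present; 4 new (o, c, o, c)
  "wwhhhw" → prefix "wwhh" already present; 2 new (h, w)
  "wwooow" → prefix "wwo" already present; 3 new (o, o, w)
  "whow" → prefix "w" already present; 3 new (h, o, w)
  "wwhhoooc" → prefix "wwhhoo" already present; 2 new (o, c)
  "wwoc" → prefix "wwoc" already present; 0 new (none)
  "wwhowhcow" → prefix "wwhowhco" already present; 1 new (w)
  "wwwhwwocwcc" → prefix "ww" already present; 9 new (w, h, w, w, o, c, w, c, c)
  "wwwhwhwo" → prefix "wwwhw" already present; 3 new (h, w, o)
  "wwwh" → prefix "wwwh" already present; 0 new (none)
  "wwo" → prefix "wwo" already present; 0 new (none)
  "wwocohcco" → prefix "wwoco" already present; 4 new (h, c, c, o)
Total nodes = 7 + 10 + 10 + 6 + 4 + 2 + 3 + 3 + 2 + 0 + 1 + 9 + 3 + 0 + 0 + 4 = 64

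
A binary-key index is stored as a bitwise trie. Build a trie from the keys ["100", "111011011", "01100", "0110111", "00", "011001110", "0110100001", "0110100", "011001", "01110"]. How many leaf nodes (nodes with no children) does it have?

A leaf is a node with no children — equivalently, the end of a word that is not a proper prefix of any other stored word.
Those words: "00", "011001110", "0110100001", "0110111", "01110", "100", "111011011"
Leaf count: 7

7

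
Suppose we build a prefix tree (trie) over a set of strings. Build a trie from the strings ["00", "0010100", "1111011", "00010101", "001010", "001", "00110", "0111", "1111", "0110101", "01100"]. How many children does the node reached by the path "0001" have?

Walk "0001" from the root, arriving at one node.
Characters that immediately follow "0001" among the stored strings: {0}.
That node has 1 child edge.

1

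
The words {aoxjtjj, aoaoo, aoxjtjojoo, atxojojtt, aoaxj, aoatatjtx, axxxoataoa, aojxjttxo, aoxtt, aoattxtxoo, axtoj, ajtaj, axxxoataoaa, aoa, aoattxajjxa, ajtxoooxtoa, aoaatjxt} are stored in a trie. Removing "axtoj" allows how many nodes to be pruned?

A node on "axtoj"'s path can go only if nothing else ends at it or branches off below it.
The suffix "toj" (3 nodes) is used only by "axtoj"; the node for "ax" still has the child "x", so pruning stops there.
Nodes removed: 3

3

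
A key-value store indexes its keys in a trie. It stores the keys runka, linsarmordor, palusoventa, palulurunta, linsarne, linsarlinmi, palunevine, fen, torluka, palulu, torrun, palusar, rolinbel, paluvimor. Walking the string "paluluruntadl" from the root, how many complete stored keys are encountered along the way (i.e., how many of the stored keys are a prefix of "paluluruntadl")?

Check each prefix of "paluluruntadl" against the stored set — each match is an end-marker on the path.
Prefixes of the query that are stored words: "palulu", "palulurunta"
Count: 2

2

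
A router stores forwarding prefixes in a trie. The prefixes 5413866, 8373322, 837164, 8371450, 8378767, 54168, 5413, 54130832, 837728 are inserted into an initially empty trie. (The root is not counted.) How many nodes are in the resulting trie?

33

Insert word by word; a character creates a node only if that edge doesn't already exist:
  "5413866" → 7 new (5, 4, 1, 3, 8, 6, 6)
  "8373322" → 7 new (8, 3, 7, 3, 3, 2, 2)
  "837164" → prefix "837" already present; 3 new (1, 6, 4)
  "8371450" → prefix "8371" already present; 3 new (4, 5, 0)
  "8378767" → prefix "837" already present; 4 new (8, 7, 6, 7)
  "54168" → prefix "541" already present; 2 new (6, 8)
  "5413" → prefix "5413" already present; 0 new (none)
  "54130832" → prefix "5413" already present; 4 new (0, 8, 3, 2)
  "837728" → prefix "837" already present; 3 new (7, 2, 8)
Total nodes = 7 + 7 + 3 + 3 + 4 + 2 + 0 + 4 + 3 = 33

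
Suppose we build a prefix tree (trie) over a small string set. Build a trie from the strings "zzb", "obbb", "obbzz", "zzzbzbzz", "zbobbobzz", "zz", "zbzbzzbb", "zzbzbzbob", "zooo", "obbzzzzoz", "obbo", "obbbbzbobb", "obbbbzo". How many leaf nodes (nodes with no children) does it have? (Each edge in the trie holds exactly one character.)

Leaves are exactly the stored words that no other stored word extends.
Those words: "obbbbzbobb", "obbbbzo", "obbo", "obbzzzzoz", "zbobbobzz", "zbzbzzbb", "zooo", "zzbzbzbob", "zzzbzbzz"
Leaf count: 9

9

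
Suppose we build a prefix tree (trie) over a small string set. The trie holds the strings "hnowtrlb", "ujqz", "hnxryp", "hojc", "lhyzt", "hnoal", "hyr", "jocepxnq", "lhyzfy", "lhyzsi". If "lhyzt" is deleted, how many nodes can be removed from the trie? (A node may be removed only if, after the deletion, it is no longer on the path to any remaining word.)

1

After clearing the end-marker at "lhyzt", prune upward until reaching a node still needed by another word.
The suffix "t" (1 node) is used only by "lhyzt"; the node for "lhyz" still has the child "f", so pruning stops there.
Nodes removed: 1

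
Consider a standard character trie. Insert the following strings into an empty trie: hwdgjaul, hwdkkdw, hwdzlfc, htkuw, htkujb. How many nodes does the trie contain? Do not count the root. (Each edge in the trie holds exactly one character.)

22

Count nodes per top-level branch (shared prefixes stored once):
  'h'-branch (htkujb, htkuw, hwdgjaul, hwdkkdw, hwdzlfc): 22 nodes
Sum: 22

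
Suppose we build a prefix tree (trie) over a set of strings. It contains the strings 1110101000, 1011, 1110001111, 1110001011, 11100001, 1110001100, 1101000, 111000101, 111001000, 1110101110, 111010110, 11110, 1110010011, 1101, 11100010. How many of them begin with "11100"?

Walk to "11100"; the words in its subtree are exactly those with that prefix.
Matches: "11100001", "11100010", "111000101", "1110001011", "1110001100", "1110001111", "111001000", "1110010011"
Count: 8

8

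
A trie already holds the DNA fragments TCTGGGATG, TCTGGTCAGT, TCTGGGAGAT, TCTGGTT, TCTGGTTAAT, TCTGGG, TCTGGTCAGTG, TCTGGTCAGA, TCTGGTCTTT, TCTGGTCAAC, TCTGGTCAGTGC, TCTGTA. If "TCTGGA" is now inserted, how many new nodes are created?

Walking "TCTGGA" from the root, the first 5 characters ("TCTGG") follow existing edges; "A" is the first miss.
New nodes needed: |"TCTGGA"| − 5 = 6 − 5 = 1.

1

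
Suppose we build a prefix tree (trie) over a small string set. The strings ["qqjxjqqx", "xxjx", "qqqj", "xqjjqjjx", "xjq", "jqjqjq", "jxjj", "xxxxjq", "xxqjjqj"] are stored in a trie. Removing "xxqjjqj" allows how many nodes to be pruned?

5

After clearing the end-marker at "xxqjjqj", prune upward until reaching a node still needed by another word.
The suffix "qjjqj" (5 nodes) is used only by "xxqjjqj"; the node for "xx" still has the child "j", so pruning stops there.
Nodes removed: 5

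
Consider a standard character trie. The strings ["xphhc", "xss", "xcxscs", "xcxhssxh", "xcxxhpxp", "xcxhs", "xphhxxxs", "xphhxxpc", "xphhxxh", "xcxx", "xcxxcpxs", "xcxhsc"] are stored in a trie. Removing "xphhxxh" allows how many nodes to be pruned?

After clearing the end-marker at "xphhxxh", prune upward until reaching a node still needed by another word.
The suffix "h" (1 node) is used only by "xphhxxh"; the node for "xphhxx" still has the child "x", so pruning stops there.
Nodes removed: 1

1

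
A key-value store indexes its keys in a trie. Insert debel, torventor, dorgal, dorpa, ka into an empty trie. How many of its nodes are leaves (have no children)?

5

A leaf is a node with no children — equivalently, the end of a word that is not a proper prefix of any other stored word.
Those words: "debel", "dorgal", "dorpa", "ka", "torventor"
Leaf count: 5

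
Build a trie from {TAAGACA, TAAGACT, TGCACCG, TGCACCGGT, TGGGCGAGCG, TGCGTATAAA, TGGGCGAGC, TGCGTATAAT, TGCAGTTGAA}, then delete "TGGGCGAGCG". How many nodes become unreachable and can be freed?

1

After clearing the end-marker at "TGGGCGAGCG", prune upward until reaching a node still needed by another word.
The suffix "G" (1 node) is used only by "TGGGCGAGCG"; "TGGGCGAGC" is itself a stored word, so pruning stops there.
Nodes removed: 1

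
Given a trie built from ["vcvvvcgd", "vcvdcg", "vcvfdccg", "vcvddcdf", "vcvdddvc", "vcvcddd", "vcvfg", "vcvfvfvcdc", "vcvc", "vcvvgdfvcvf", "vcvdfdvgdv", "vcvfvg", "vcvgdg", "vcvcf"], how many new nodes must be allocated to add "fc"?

2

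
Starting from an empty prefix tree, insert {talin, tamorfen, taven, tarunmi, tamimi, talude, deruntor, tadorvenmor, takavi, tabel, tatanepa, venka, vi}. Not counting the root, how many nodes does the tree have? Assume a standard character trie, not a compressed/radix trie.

Trace insertions, counting only characters that open a new branch:
  "talin" → 5 new (t, a, l, i, n)
  "tamorfen" → prefix "ta" already present; 6 new (m, o, r, f, e, n)
  "taven" → prefix "ta" already present; 3 new (v, e, n)
  "tarunmi" → prefix "ta" already present; 5 new (r, u, n, m, i)
  "tamimi" → prefix "tam" already present; 3 new (i, m, i)
  "talude" → prefix "tal" already present; 3 new (u, d, e)
  "deruntor" → 8 new (d, e, r, u, n, t, o, r)
  "tadorvenmor" → prefix "ta" already present; 9 new (d, o, r, v, e, n, m, o, r)
  "takavi" → prefix "ta" already present; 4 new (k, a, v, i)
  "tabel" → prefix "ta" already present; 3 new (b, e, l)
  "tatanepa" → prefix "ta" already present; 6 new (t, a, n, e, p, a)
  "venka" → 5 new (v, e, n, k, a)
  "vi" → prefix "v" already present; 1 new (i)
Total nodes = 5 + 6 + 3 + 5 + 3 + 3 + 8 + 9 + 4 + 3 + 6 + 5 + 1 = 61

61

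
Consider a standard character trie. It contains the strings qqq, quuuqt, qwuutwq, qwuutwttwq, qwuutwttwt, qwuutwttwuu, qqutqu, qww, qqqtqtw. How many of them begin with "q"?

9

Walk to "q"; the words in its subtree are exactly those with that prefix.
Matches: "qqq", "qqqtqtw", "qqutqu", "quuuqt", "qwuutwq", "qwuutwttwq", "qwuutwttwt", "qwuutwttwuu", "qww"
Count: 9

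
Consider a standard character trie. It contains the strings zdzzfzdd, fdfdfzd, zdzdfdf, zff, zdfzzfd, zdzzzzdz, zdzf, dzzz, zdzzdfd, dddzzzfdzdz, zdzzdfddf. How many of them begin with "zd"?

7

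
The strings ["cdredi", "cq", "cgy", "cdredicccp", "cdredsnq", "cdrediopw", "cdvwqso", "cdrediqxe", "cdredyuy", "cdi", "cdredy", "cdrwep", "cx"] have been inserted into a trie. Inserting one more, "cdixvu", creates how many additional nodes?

Walking "cdixvu" from the root, the first 3 characters ("cdi") follow existing edges; "x" is the first miss.
New nodes needed: |"cdixvu"| − 3 = 6 − 3 = 3.

3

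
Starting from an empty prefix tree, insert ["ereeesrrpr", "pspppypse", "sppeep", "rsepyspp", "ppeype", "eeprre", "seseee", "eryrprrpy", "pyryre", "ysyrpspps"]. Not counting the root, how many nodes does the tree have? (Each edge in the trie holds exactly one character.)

Count nodes per top-level branch (shared prefixes stored once):
  'e'-branch (eeprre, ereeesrrpr, eryrprrpy): 22 nodes
  'p'-branch (ppeype, pspppypse, pyryre): 19 nodes
  'r'-branch (rsepyspp): 8 nodes
  's'-branch (seseee, sppeep): 11 nodes
  'y'-branch (ysyrpspps): 9 nodes
Sum: 69

69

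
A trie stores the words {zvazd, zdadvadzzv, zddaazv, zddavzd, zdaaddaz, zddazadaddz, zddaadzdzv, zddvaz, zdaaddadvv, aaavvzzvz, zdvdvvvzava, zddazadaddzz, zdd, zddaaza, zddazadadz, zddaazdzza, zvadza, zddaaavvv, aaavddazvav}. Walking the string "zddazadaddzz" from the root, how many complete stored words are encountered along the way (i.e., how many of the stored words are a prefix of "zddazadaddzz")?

Walk "zddazadaddzz" from the root; an end-of-word marker is hit whenever a stored word is a prefix of "zddazadaddzz".
Prefixes of the query that are stored words: "zdd", "zddazadaddz", "zddazadaddzz"
Count: 3

3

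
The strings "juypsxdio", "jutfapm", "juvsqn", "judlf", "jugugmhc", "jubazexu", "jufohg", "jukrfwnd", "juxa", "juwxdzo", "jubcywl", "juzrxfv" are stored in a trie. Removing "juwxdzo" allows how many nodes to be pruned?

5

A node on "juwxdzo"'s path can go only if nothing else ends at it or branches off below it.
The suffix "wxdzo" (5 nodes) is used only by "juwxdzo"; the node for "ju" still has the child "y", so pruning stops there.
Nodes removed: 5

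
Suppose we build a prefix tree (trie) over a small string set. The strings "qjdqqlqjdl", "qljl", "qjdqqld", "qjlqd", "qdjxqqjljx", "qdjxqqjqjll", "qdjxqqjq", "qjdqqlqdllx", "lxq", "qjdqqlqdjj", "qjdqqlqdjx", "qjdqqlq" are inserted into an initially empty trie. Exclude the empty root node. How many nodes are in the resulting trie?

40

For each word, the new-node count is its length minus the longest prefix already in the trie:
  "qjdqqlqjdl" → 10 new (q, j, d, q, q, l, q, j, d, l)
  "qljl" → prefix "q" already present; 3 new (l, j, l)
  "qjdqqld" → prefix "qjdqql" already present; 1 new (d)
  "qjlqd" → prefix "qj" already present; 3 new (l, q, d)
  "qdjxqqjljx" → prefix "q" already present; 9 new (d, j, x, q, q, j, l, j, x)
  "qdjxqqjqjll" → prefix "qdjxqqj" already present; 4 new (q, j, l, l)
  "qdjxqqjq" → prefix "qdjxqqjq" already present; 0 new (none)
  "qjdqqlqdllx" → prefix "qjdqqlq" already present; 4 new (d, l, l, x)
  "lxq" → 3 new (l, x, q)
  "qjdqqlqdjj" → prefix "qjdqqlqd" already present; 2 new (j, j)
  "qjdqqlqdjx" → prefix "qjdqqlqdj" already present; 1 new (x)
  "qjdqqlq" → prefix "qjdqqlq" already present; 0 new (none)
Total nodes = 10 + 3 + 1 + 3 + 9 + 4 + 0 + 4 + 3 + 2 + 1 + 0 = 40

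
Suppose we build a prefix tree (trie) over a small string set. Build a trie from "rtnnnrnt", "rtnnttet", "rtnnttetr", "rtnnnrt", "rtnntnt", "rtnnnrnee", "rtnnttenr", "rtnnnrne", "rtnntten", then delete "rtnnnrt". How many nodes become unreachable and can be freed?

After clearing the end-marker at "rtnnnrt", prune upward until reaching a node still needed by another word.
The suffix "t" (1 node) is used only by "rtnnnrt"; the node for "rtnnnr" still has the child "n", so pruning stops there.
Nodes removed: 1

1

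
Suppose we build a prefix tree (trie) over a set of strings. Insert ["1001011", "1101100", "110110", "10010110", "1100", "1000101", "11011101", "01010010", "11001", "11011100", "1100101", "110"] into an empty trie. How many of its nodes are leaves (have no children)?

7

Leaves are exactly the stored words that no other stored word extends.
Those words: "01010010", "1000101", "10010110", "1100101", "1101100", "11011100", "11011101"
Leaf count: 7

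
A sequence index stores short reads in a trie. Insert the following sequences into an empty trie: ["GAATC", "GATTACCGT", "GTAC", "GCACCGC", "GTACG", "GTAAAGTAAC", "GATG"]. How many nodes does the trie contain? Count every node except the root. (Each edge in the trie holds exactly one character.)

30

For each word, the new-node count is its length minus the longest prefix already in the trie:
  "GAATC" → 5 new (G, A, A, T, C)
  "GATTACCGT" → prefix "GA" already present; 7 new (T, T, A, C, C, G, T)
  "GTAC" → prefix "G" already present; 3 new (T, A, C)
  "GCACCGC" → prefix "G" already present; 6 new (C, A, C, C, G, C)
  "GTACG" → prefix "GTAC" already present; 1 new (G)
  "GTAAAGTAAC" → prefix "GTA" already present; 7 new (A, A, G, T, A, A, C)
  "GATG" → prefix "GAT" already present; 1 new (G)
Total nodes = 5 + 7 + 3 + 6 + 1 + 7 + 1 = 30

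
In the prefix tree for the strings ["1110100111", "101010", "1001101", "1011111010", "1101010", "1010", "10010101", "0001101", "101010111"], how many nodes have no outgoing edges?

A leaf is a node with no children — equivalently, the end of a word that is not a proper prefix of any other stored word.
Those words: "0001101", "10010101", "1001101", "101010111", "1011111010", "1101010", "1110100111"
Leaf count: 7

7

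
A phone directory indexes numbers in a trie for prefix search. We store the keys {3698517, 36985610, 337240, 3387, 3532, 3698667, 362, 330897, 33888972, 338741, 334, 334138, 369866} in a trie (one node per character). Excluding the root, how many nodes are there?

Trace insertions, counting only characters that open a new branch:
  "3698517" → 7 new (3, 6, 9, 8, 5, 1, 7)
  "36985610" → prefix "36985" already present; 3 new (6, 1, 0)
  "337240" → prefix "3" already present; 5 new (3, 7, 2, 4, 0)
  "3387" → prefix "33" already present; 2 new (8, 7)
  "3532" → prefix "3" already present; 3 new (5, 3, 2)
  "3698667" → prefix "3698" already present; 3 new (6, 6, 7)
  "362" → prefix "36" already present; 1 new (2)
  "330897" → prefix "33" already present; 4 new (0, 8, 9, 7)
  "33888972" → prefix "338" already present; 5 new (8, 8, 9, 7, 2)
  "338741" → prefix "3387" already present; 2 new (4, 1)
  "334" → prefix "33" already present; 1 new (4)
  "334138" → prefix "334" already present; 3 new (1, 3, 8)
  "369866" → prefix "369866" already present; 0 new (none)
Total nodes = 7 + 3 + 5 + 2 + 3 + 3 + 1 + 4 + 5 + 2 + 1 + 3 + 0 = 39

39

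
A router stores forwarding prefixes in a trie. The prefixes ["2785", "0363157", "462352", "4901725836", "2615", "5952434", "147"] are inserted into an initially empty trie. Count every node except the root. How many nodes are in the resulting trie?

39

Trie structure (* marks end of a word):
(root)
├─ 0
│  └─ 3
│     └─ 6
│        └─ 3
│           └─ 1
│              └─ 5
│                 └─ 7 *
├─ 1
│  └─ 4
│     └─ 7 *
├─ 2
│  ├─ 6
│  │  └─ 1
│  │     └─ 5 *
│  └─ 7
│     └─ 8
│        └─ 5 *
├─ 4
│  ├─ 6
│  │  └─ 2
│  │     └─ 3
│  │        └─ 5
│  │           └─ 2 *
│  └─ 9
│     └─ 0
│        └─ 1
│           └─ 7
│              └─ 2
│                 └─ 5
│                    └─ 8
│                       └─ 3
│                          └─ 6 *
└─ 5
   └─ 9
      └─ 5
         └─ 2
            └─ 4
               └─ 3
                  └─ 4 *
Counting every labelled node above: 39.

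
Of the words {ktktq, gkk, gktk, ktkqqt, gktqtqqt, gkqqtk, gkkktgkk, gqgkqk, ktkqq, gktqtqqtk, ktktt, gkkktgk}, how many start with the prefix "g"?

8

Traverse to the node for "g", then collect every word in that subtree.
Words under "g": gkk, gkkktgk, gkkktgkk, gkqqtk, gktk, gktqtqqt, gktqtqqtk, gqgkqk
Count: 8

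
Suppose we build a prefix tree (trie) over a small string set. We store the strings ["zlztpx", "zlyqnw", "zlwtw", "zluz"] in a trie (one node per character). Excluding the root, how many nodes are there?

Trie structure (* marks end of a word):
(root)
└─ z
   └─ l
      ├─ u
      │  └─ z *
      ├─ w
      │  └─ t
      │     └─ w *
      ├─ y
      │  └─ q
      │     └─ n
      │        └─ w *
      └─ z
         └─ t
            └─ p
               └─ x *
Counting every labelled node above: 15.

15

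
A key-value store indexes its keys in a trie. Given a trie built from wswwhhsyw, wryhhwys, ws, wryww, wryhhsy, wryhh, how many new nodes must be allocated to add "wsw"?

"wsw" is already a full path in the trie; only an end-marker is added.
No new nodes are needed: 0.

0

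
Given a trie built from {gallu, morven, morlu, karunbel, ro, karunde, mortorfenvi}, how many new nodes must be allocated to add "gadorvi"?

5

"ga" is already a path in the trie; the remaining "dorvi" must be added.
New nodes needed: |"gadorvi"| − 2 = 7 − 2 = 5.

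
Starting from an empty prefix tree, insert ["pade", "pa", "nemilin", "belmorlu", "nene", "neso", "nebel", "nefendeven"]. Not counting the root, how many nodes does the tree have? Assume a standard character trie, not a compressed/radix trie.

34

Count nodes per top-level branch (shared prefixes stored once):
  'b'-branch (belmorlu): 8 nodes
  'n'-branch (nebel, nefendeven, nemilin, nene, neso): 22 nodes
  'p'-branch (pa, pade): 4 nodes
Sum: 34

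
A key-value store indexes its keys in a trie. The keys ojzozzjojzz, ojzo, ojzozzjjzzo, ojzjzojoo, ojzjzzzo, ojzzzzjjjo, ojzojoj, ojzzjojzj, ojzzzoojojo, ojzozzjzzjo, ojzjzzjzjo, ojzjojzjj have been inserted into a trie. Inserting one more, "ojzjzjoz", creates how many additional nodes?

3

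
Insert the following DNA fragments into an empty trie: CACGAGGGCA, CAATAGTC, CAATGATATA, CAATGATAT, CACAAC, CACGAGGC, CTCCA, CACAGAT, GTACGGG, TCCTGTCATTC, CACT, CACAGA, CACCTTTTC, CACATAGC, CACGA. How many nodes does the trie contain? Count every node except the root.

62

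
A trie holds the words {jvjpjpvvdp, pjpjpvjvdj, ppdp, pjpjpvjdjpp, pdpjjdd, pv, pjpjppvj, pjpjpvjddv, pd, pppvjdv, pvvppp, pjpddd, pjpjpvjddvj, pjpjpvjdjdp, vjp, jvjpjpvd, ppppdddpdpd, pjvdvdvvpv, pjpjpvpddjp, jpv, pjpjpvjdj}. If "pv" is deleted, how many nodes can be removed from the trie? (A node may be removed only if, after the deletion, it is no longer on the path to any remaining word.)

0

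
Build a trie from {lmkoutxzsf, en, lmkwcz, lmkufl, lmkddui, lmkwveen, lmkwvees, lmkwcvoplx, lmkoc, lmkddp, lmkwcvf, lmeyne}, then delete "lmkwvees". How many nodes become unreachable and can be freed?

A node on "lmkwvees"'s path can go only if nothing else ends at it or branches off below it.
The suffix "s" (1 node) is used only by "lmkwvees"; the node for "lmkwvee" still has the child "n", so pruning stops there.
Nodes removed: 1

1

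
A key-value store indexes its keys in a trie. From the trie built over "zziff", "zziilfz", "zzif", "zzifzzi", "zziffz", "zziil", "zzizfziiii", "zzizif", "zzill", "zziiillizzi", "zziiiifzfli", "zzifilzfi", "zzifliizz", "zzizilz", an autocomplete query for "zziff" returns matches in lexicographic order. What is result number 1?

zziff

Words with prefix "zziff", in lexicographic order: "zziff", "zziffz"
Position 1: zziff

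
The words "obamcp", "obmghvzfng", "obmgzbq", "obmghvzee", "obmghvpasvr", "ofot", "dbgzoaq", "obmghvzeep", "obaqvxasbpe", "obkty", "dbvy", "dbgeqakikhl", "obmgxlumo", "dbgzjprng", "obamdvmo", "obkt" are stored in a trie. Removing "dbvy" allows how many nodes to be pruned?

A node on "dbvy"'s path can go only if nothing else ends at it or branches off below it.
The suffix "vy" (2 nodes) is used only by "dbvy"; the node for "db" still has the child "g", so pruning stops there.
Nodes removed: 2

2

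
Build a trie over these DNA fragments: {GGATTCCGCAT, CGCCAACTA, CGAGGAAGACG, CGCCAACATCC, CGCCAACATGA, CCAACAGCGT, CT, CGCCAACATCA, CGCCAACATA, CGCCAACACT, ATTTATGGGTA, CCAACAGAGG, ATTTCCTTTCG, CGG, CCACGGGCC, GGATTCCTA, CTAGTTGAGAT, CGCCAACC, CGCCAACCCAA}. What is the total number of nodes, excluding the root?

92

For each word, the new-node count is its length minus the longest prefix already in the trie:
  "GGATTCCGCAT" → 11 new (G, G, A, T, T, C, C, G, C, A, T)
  "CGCCAACTA" → 9 new (C, G, C, C, A, A, C, T, A)
  "CGAGGAAGACG" → prefix "CG" already present; 9 new (A, G, G, A, A, G, A, C, G)
  "CGCCAACATCC" → prefix "CGCCAAC" already present; 4 new (A, T, C, C)
  "CGCCAACATGA" → prefix "CGCCAACAT" already present; 2 new (G, A)
  "CCAACAGCGT" → prefix "C" already present; 9 new (C, A, A, C, A, G, C, G, T)
  "CT" → prefix "C" already present; 1 new (T)
  "CGCCAACATCA" → prefix "CGCCAACATC" already present; 1 new (A)
  "CGCCAACATA" → prefix "CGCCAACAT" already present; 1 new (A)
  "CGCCAACACT" → prefix "CGCCAACA" already present; 2 new (C, T)
  "ATTTATGGGTA" → 11 new (A, T, T, T, A, T, G, G, G, T, A)
  "CCAACAGAGG" → prefix "CCAACAG" already present; 3 new (A, G, G)
  "ATTTCCTTTCG" → prefix "ATTT" already present; 7 new (C, C, T, T, T, C, G)
  "CGG" → prefix "CG" already present; 1 new (G)
  "CCACGGGCC" → prefix "CCA" already present; 6 new (C, G, G, G, C, C)
  "GGATTCCTA" → prefix "GGATTCC" already present; 2 new (T, A)
  "CTAGTTGAGAT" → prefix "CT" already present; 9 new (A, G, T, T, G, A, G, A, T)
  "CGCCAACC" → prefix "CGCCAAC" already present; 1 new (C)
  "CGCCAACCCAA" → prefix "CGCCAACC" already present; 3 new (C, A, A)
Total nodes = 11 + 9 + 9 + 4 + 2 + 9 + 1 + 1 + 1 + 2 + 11 + 3 + 7 + 1 + 6 + 2 + 9 + 1 + 3 = 92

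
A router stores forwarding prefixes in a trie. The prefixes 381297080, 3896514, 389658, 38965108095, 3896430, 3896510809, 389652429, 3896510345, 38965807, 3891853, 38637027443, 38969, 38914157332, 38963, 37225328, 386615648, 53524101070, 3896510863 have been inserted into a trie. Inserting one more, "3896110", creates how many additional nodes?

3

Walking "3896110" from the root, the first 4 characters ("3896") follow existing edges; "1" is the first miss.
So 7 − 4 = 3 new nodes.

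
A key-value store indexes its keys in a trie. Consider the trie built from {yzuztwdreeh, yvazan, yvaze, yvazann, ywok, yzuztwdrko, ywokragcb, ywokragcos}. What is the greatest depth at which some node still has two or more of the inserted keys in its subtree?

8

The deepest shared node is where two words last agree before diverging.
e.g. "ywokragcb" and "ywokragcos" share the prefix "ywokragc" of length 8; no pair shares a longer one.
Longest shared-prefix length: 8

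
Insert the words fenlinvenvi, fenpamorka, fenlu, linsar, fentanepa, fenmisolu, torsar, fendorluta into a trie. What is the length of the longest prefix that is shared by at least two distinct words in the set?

4

Equivalently: take the maximum, over all pairs, of their longest common prefix length.
e.g. "fenlinvenvi" and "fenlu" share the prefix "fenl" of length 4; no pair shares a longer one.
Longest shared-prefix length: 4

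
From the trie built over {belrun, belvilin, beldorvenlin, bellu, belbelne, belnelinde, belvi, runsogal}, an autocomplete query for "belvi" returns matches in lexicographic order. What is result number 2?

belvilin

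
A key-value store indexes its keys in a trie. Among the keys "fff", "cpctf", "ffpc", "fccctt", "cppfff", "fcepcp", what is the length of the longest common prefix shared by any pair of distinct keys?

2

The deepest shared node is where two words last agree before diverging.
"cpctf" and "cppfff" agree on "cp" (2 characters) before diverging; nothing deeper is shared.
Longest shared-prefix length: 2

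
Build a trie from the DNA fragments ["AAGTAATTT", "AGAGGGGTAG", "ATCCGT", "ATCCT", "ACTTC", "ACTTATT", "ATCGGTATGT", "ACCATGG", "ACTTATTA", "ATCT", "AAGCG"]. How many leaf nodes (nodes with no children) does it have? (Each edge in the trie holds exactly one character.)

A leaf is a node with no children — equivalently, the end of a word that is not a proper prefix of any other stored word.
Those words: "AAGCG", "AAGTAATTT", "ACCATGG", "ACTTATTA", "ACTTC", "AGAGGGGTAG", "ATCCGT", "ATCCT", "ATCGGTATGT", "ATCT"
Leaf count: 10

10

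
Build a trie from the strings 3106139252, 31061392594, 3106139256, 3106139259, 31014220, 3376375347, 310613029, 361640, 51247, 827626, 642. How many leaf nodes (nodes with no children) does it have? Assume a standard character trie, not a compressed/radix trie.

A leaf is a node with no children — equivalently, the end of a word that is not a proper prefix of any other stored word.
Those words: "31014220", "310613029", "3106139252", "3106139256", "31061392594", "3376375347", "361640", "51247", "642", "827626"
Leaf count: 10

10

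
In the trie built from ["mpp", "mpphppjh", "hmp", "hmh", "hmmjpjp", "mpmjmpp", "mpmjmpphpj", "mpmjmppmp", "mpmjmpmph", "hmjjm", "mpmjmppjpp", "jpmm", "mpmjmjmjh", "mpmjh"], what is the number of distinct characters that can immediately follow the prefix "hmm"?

The children of the "hmm" node are the distinct next characters among strings starting with "hmm".
Distinct next characters after "hmm": j.
That node has 1 child edge.

1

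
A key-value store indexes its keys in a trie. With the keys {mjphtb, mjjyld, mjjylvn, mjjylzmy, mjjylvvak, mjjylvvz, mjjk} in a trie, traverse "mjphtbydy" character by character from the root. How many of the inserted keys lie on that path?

1

Check each prefix of "mjphtbydy" against the stored set — each match is an end-marker on the path.
Prefixes of the query that are stored words: "mjphtb"
Count: 1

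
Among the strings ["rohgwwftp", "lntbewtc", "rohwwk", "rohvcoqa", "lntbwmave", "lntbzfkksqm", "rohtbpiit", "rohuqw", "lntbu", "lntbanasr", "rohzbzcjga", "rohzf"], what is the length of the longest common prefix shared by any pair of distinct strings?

Equivalently: take the maximum, over all pairs, of their longest common prefix length.
"lntbanasr" and "lntbewtc" agree on "lntb" (4 characters) before diverging; nothing deeper is shared.
Longest shared-prefix length: 4

4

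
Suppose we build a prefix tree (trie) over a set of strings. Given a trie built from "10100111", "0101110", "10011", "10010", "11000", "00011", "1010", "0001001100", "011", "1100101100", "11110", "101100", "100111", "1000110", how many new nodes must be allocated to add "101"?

0

"101" is already a full path in the trie; only an end-marker is added.
No new nodes are needed: 0.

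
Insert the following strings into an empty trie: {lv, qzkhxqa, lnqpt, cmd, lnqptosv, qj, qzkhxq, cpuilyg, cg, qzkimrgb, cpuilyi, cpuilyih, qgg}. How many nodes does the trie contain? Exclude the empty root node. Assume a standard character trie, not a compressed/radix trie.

Trie structure (* marks end of a word):
(root)
├─ c
│  ├─ g *
│  ├─ m
│  │  └─ d *
│  └─ p
│     └─ u
│        └─ i
│           └─ l
│              └─ y
│                 ├─ g *
│                 └─ i *
│                    └─ h *
├─ l
│  ├─ n
│  │  └─ q
│  │     └─ p
│  │        └─ t *
│  │           └─ o
│  │              └─ s
│  │                 └─ v *
│  └─ v *
└─ q
   ├─ g
   │  └─ g *
   ├─ j *
   └─ z
      └─ k
         ├─ h
         │  └─ x
         │     └─ q *
         │        └─ a *
         └─ i
            └─ m
               └─ r
                  └─ g
                     └─ b *
Counting every labelled node above: 36.

36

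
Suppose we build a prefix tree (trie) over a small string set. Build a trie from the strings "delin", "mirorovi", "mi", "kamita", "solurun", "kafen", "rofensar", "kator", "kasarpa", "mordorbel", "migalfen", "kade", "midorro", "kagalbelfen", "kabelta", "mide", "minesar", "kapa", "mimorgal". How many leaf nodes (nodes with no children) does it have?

18

Leaves are exactly the stored words that no other stored word extends.
Those words: "delin", "kabelta", "kade", "kafen", "kagalbelfen", "kamita", "kapa", "kasarpa", "kator", "mide", "midorro", "migalfen", "mimorgal", "minesar", "mirorovi", "mordorbel", "rofensar", "solurun"
Leaf count: 18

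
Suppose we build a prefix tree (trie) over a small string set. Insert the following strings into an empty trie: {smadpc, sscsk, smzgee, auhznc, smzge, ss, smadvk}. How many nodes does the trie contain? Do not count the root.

Count nodes per top-level branch (shared prefixes stored once):
  'a'-branch (auhznc): 6 nodes
  's'-branch (smadpc, smadvk, smzge, smzgee, ss, sscsk): 16 nodes
Sum: 22

22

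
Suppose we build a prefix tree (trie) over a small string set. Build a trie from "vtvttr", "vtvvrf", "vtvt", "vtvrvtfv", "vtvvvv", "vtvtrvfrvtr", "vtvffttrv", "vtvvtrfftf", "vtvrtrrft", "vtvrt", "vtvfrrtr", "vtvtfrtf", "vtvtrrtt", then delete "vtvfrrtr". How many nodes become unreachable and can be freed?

After clearing the end-marker at "vtvfrrtr", prune upward until reaching a node still needed by another word.
The suffix "rrtr" (4 nodes) is used only by "vtvfrrtr"; the node for "vtvf" still has the child "f", so pruning stops there.
Nodes removed: 4

4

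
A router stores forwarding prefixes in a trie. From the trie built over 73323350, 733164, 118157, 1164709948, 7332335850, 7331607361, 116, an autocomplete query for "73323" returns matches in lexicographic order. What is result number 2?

Filter for "73323…" and sort: "73323350", "7332335850"
The 2nd is 7332335850.

7332335850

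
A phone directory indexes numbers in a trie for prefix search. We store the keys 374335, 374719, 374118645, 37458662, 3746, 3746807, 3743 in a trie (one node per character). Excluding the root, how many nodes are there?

24

Count nodes per top-level branch (shared prefixes stored once):
  '3'-branch (374118645, 3743, 374335, 37458662, 3746, 3746807, 374719): 24 nodes
Sum: 24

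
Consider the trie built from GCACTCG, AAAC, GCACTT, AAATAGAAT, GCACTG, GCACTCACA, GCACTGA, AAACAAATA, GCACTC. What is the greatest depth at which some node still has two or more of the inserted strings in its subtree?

6

The deepest shared node is where two words last agree before diverging.
e.g. "GCACTC" and "GCACTCACA" share the prefix "GCACTC" of length 6; no pair shares a longer one.
Longest shared-prefix length: 6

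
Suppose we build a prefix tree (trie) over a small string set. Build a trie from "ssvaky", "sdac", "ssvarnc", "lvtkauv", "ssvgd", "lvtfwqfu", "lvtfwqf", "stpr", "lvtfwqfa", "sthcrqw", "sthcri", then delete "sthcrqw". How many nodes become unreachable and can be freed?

2

Walk "sthcrqw" from the leaf back toward the root, removing each node that no remaining word uses.
The suffix "qw" (2 nodes) is used only by "sthcrqw"; the node for "sthcr" still has the child "i", so pruning stops there.
Nodes removed: 2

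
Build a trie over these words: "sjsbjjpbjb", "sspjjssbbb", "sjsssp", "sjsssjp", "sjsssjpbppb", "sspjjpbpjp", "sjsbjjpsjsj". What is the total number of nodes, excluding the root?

37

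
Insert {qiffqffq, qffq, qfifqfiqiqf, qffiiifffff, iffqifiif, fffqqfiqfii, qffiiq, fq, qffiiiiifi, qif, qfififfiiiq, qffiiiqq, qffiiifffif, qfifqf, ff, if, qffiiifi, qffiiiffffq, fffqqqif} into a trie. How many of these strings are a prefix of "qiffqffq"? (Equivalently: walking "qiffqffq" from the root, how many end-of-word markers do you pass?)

Walk "qiffqffq" from the root; an end-of-word marker is hit whenever a stored word is a prefix of "qiffqffq".
Prefixes of the query that are stored words: "qif", "qiffqffq"
Count: 2

2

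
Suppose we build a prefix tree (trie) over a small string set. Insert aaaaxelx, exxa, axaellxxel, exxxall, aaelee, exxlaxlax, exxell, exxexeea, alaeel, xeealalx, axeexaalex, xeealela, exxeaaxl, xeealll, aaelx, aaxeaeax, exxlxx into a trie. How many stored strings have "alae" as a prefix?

1

Walk to "alae"; the words in its subtree are exactly those with that prefix.
Matches: "alaeel"
Count: 1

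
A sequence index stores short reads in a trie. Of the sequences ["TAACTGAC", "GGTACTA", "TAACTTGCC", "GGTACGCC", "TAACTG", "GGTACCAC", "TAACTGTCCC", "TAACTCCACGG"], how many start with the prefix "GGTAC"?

Walk to "GGTAC"; the words in its subtree are exactly those with that prefix.
Words under "GGTAC": GGTACCAC, GGTACGCC, GGTACTA
Count: 3

3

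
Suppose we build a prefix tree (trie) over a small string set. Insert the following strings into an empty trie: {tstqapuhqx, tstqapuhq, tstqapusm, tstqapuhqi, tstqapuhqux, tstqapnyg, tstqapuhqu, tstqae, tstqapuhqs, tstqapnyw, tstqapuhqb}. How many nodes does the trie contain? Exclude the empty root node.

Insert word by word; a character creates a node only if that edge doesn't already exist:
  "tstqapuhqx" → 10 new (t, s, t, q, a, p, u, h, q, x)
  "tstqapuhq" → prefix "tstqapuhq" already present; 0 new (none)
  "tstqapusm" → prefix "tstqapu" already present; 2 new (s, m)
  "tstqapuhqi" → prefix "tstqapuhq" already present; 1 new (i)
  "tstqapuhqux" → prefix "tstqapuhq" already present; 2 new (u, x)
  "tstqapnyg" → prefix "tstqap" already present; 3 new (n, y, g)
  "tstqapuhqu" → prefix "tstqapuhqu" already present; 0 new (none)
  "tstqae" → prefix "tstqa" already present; 1 new (e)
  "tstqapuhqs" → prefix "tstqapuhq" already present; 1 new (s)
  "tstqapnyw" → prefix "tstqapny" already present; 1 new (w)
  "tstqapuhqb" → prefix "tstqapuhq" already present; 1 new (b)
Total nodes = 10 + 0 + 2 + 1 + 2 + 3 + 0 + 1 + 1 + 1 + 1 = 22

22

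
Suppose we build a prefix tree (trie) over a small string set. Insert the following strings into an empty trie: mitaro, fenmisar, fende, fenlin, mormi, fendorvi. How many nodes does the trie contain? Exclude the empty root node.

27

Count nodes per top-level branch (shared prefixes stored once):
  'f'-branch (fende, fendorvi, fenlin, fenmisar): 17 nodes
  'm'-branch (mitaro, mormi): 10 nodes
Sum: 27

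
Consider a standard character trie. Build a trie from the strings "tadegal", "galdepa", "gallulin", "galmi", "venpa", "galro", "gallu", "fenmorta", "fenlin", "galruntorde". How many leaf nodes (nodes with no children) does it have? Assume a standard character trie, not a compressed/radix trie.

A leaf is a node with no children — equivalently, the end of a word that is not a proper prefix of any other stored word.
Those words: "fenlin", "fenmorta", "galdepa", "gallulin", "galmi", "galro", "galruntorde", "tadegal", "venpa"
Leaf count: 9

9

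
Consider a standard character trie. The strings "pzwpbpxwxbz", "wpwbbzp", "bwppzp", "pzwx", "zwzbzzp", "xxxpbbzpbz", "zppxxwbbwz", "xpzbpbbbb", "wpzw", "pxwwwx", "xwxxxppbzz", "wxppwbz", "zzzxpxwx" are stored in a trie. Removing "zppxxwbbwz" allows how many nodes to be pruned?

9

A node on "zppxxwbbwz"'s path can go only if nothing else ends at it or branches off below it.
The suffix "ppxxwbbwz" (9 nodes) is used only by "zppxxwbbwz"; the node for "z" still has the child "w", so pruning stops there.
Nodes removed: 9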